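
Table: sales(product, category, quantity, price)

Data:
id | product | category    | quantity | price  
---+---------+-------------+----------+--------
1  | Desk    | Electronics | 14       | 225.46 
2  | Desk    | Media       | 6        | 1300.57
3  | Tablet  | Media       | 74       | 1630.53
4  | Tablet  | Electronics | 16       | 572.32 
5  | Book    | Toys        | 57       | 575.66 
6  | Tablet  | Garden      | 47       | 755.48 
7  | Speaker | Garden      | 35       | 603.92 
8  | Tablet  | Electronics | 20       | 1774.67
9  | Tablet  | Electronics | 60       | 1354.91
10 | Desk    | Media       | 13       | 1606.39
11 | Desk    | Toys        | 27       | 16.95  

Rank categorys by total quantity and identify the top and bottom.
SELECT category, SUM(quantity)
FROM sales
GROUP BY category
ORDER BY SUM(quantity)

All groups:
  Garden: 82
  Toys: 84
  Media: 93
  Electronics: 110

Highest: Electronics (110)
Lowest: Garden (82)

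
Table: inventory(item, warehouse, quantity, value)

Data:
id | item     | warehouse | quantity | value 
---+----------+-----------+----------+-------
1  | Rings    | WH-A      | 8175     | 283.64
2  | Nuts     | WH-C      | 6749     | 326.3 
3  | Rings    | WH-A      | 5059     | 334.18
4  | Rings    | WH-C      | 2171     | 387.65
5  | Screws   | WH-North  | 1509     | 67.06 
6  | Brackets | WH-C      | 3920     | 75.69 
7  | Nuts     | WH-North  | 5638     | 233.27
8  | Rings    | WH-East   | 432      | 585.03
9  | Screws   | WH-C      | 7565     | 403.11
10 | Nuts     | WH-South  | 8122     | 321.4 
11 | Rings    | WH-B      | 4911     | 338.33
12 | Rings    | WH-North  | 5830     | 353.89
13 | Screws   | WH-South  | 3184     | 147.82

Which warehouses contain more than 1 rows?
SELECT warehouse, COUNT(*) as cnt
FROM inventory
GROUP BY warehouse
HAVING COUNT(*) > 1

Result:
  WH-A: 2
  WH-C: 4
  WH-North: 3
  WH-South: 2

Note: HAVING filters groups after aggregation, WHERE filters rows before.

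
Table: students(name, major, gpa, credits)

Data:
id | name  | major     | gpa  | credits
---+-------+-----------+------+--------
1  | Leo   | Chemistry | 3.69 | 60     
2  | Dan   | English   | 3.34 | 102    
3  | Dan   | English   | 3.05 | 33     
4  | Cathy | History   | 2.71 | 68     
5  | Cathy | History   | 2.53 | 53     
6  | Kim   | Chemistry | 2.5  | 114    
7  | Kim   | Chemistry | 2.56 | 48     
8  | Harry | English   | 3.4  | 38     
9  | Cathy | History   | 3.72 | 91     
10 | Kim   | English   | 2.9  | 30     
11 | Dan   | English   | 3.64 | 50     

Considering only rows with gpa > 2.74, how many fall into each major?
SELECT major, COUNT(*)
FROM students
WHERE gpa > 2.74
GROUP BY major

Note: WHERE filters rows before grouping.

Result:
  Chemistry: 1
  English: 5
  History: 1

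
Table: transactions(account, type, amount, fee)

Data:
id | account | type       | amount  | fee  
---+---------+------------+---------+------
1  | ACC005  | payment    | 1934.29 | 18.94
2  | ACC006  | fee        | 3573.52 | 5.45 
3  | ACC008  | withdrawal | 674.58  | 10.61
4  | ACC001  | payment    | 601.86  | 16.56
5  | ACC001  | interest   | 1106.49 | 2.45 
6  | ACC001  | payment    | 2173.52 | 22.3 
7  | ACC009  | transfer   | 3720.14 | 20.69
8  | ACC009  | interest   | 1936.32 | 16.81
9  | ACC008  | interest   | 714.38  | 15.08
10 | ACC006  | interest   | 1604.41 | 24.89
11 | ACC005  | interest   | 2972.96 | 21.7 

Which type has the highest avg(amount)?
SELECT type, AVG(amount) as val
FROM transactions
GROUP BY type
ORDER BY val DESC
LIMIT 1

Result: transfer with avg(amount) = 3720.14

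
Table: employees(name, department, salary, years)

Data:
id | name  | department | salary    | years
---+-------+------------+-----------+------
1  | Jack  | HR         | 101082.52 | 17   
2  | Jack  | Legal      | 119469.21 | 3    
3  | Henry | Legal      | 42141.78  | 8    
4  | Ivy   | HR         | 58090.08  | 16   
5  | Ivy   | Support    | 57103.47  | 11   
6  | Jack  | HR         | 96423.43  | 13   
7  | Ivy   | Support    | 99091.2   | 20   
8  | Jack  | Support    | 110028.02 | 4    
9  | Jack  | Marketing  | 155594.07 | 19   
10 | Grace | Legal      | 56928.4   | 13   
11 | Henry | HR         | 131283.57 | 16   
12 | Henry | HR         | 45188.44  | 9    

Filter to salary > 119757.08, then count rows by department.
SELECT department, COUNT(*)
FROM employees
WHERE salary > 119757.08
GROUP BY department

Note: WHERE filters rows before grouping.

Result:
  HR: 1
  Marketing: 1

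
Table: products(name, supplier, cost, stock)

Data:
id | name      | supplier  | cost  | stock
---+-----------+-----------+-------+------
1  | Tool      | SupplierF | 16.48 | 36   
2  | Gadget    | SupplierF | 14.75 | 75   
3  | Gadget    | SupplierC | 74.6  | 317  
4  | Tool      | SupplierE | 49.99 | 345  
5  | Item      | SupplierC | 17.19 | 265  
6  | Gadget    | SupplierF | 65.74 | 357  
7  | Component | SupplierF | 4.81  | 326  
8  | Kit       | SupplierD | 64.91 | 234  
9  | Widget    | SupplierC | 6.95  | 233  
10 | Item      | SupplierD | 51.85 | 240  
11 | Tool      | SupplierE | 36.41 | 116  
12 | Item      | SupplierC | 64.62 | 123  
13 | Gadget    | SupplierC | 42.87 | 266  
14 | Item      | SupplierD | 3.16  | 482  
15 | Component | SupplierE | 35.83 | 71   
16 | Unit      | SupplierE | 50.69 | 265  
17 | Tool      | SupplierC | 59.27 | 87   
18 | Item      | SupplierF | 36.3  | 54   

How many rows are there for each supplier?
SELECT supplier, COUNT(*) as count
FROM products
GROUP BY supplier

Result:
  SupplierC: 6
  SupplierD: 3
  SupplierE: 4
  SupplierF: 5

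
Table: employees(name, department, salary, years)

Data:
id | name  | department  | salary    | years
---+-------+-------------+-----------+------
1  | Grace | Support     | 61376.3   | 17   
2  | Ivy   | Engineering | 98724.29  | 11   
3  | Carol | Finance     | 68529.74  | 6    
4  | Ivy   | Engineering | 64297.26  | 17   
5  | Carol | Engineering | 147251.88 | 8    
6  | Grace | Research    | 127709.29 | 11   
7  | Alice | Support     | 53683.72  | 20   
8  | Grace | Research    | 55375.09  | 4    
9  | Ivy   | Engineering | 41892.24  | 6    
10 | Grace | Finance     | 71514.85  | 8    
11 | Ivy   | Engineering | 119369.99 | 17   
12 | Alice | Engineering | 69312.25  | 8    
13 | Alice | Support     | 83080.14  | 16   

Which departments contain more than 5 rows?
SELECT department, COUNT(*) as cnt
FROM employees
GROUP BY department
HAVING COUNT(*) > 5

Result:
  Engineering: 6

Note: HAVING filters groups after aggregation, WHERE filters rows before.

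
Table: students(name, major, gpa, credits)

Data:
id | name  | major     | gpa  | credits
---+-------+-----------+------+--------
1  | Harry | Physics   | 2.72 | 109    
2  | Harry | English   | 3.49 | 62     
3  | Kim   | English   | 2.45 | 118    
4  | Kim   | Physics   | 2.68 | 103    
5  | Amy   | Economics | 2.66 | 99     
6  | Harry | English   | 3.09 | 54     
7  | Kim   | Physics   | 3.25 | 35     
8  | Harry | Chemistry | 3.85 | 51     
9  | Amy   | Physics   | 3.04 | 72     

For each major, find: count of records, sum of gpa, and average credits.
SELECT major,
       COUNT(*) as cnt,
       SUM(gpa) as total_gpa,
       AVG(credits) as avg_credits
FROM students
GROUP BY major

Result:
  Chemistry: 1 records, 3.85 total gpa, 51.00 avg credits
  Economics: 1 records, 2.66 total gpa, 99.00 avg credits
  English: 3 records, 9.03 total gpa, 78.00 avg credits
  Physics: 4 records, 11.69 total gpa, 79.75 avg credits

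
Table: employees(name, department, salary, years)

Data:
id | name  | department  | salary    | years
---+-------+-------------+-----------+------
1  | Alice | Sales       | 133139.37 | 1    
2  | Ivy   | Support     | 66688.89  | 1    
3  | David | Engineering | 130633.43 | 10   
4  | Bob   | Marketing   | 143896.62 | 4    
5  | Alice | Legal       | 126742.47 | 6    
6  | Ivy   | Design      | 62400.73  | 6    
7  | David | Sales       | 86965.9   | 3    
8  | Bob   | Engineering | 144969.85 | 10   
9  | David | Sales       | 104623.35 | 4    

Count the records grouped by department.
SELECT department, COUNT(*) as count
FROM employees
GROUP BY department

Result:
  Design: 1
  Engineering: 2
  Legal: 1
  Marketing: 1
  Sales: 3
  Support: 1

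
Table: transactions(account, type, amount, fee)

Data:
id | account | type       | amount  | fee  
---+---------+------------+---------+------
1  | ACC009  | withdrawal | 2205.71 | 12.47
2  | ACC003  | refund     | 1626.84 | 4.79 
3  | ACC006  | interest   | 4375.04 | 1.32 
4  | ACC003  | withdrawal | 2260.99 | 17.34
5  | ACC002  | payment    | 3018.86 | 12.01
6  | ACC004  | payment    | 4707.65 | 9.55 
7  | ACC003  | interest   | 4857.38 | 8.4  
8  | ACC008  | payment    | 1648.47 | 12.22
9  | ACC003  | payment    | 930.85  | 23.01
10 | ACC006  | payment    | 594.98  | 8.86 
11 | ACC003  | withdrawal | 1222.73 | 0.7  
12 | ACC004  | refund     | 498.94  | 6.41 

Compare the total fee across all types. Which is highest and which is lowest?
SELECT type, SUM(fee)
FROM transactions
GROUP BY type
ORDER BY SUM(fee)

All groups:
  interest: 9.72
  refund: 11.20
  withdrawal: 30.51
  payment: 65.65

Highest: payment (65.65)
Lowest: interest (9.72)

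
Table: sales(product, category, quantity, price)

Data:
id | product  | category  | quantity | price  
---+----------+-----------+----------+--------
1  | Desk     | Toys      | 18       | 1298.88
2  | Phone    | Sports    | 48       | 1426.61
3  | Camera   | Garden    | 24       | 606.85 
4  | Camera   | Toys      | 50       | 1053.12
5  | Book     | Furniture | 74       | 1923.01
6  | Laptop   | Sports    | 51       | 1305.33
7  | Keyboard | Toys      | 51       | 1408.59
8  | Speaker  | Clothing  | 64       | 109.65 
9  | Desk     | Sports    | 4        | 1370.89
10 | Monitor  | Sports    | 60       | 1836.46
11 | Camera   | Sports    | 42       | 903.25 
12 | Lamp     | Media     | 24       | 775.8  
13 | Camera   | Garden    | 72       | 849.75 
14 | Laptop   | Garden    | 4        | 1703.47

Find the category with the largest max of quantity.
SELECT category, MAX(quantity) as val
FROM sales
GROUP BY category
ORDER BY val DESC
LIMIT 1

Result: Furniture with max(quantity) = 74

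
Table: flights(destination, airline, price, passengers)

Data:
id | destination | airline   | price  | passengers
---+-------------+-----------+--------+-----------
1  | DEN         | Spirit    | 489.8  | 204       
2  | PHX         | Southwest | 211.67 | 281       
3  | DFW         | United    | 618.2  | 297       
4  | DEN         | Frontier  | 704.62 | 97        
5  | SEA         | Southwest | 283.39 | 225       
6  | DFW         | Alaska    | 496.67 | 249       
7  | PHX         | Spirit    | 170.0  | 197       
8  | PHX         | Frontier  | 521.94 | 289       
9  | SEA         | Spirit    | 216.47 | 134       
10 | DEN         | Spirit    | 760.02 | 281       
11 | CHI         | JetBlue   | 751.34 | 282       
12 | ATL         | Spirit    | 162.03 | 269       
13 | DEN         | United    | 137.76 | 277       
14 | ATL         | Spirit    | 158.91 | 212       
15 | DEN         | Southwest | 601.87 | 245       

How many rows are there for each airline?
SELECT airline, COUNT(*) as count
FROM flights
GROUP BY airline

Result:
  Alaska: 1
  Frontier: 2
  JetBlue: 1
  Southwest: 3
  Spirit: 6
  United: 2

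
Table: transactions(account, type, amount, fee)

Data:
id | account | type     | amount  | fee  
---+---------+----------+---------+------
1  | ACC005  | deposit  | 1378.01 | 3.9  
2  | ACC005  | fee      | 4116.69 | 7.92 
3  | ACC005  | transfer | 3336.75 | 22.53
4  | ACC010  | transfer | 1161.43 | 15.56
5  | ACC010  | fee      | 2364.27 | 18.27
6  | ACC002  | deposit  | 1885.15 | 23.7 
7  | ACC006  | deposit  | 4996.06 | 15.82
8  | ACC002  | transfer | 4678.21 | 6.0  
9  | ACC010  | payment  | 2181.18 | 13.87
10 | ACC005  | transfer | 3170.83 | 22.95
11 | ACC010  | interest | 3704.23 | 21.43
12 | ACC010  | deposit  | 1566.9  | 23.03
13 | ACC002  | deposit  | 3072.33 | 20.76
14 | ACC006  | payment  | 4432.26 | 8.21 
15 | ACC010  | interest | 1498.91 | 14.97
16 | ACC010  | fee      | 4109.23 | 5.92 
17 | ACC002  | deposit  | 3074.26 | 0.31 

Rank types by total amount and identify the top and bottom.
SELECT type, SUM(amount)
FROM transactions
GROUP BY type
ORDER BY SUM(amount)

All groups:
  interest: 5203.14
  payment: 6613.44
  fee: 10590.19
  transfer: 12347.22
  deposit: 15972.71

Highest: deposit (15972.71)
Lowest: interest (5203.14)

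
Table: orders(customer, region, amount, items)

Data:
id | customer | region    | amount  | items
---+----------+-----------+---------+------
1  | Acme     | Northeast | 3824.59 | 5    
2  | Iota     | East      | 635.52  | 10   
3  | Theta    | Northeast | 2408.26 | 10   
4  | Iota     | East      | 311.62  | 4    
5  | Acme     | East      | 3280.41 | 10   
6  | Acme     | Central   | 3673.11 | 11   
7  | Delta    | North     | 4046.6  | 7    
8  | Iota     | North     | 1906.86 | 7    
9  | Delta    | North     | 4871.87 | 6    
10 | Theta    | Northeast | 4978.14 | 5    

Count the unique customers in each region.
SELECT region, COUNT(DISTINCT customer)
FROM orders
GROUP BY region

Result:
  Central: 1 distinct
  East: 2 distinct
  North: 2 distinct
  Northeast: 2 distinct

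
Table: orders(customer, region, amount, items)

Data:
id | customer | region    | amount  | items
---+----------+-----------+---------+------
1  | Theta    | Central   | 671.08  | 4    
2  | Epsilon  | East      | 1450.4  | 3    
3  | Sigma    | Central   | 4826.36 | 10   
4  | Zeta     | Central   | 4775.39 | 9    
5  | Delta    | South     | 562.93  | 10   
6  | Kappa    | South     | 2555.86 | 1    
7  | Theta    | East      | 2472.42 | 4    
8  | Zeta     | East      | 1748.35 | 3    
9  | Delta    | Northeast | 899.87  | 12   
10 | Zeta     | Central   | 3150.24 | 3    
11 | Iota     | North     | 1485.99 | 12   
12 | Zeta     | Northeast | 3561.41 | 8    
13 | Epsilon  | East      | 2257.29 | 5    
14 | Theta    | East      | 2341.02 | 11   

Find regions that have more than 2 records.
SELECT region, COUNT(*) as cnt
FROM orders
GROUP BY region
HAVING COUNT(*) > 2

Result:
  Central: 4
  East: 5

Note: HAVING filters groups after aggregation, WHERE filters rows before.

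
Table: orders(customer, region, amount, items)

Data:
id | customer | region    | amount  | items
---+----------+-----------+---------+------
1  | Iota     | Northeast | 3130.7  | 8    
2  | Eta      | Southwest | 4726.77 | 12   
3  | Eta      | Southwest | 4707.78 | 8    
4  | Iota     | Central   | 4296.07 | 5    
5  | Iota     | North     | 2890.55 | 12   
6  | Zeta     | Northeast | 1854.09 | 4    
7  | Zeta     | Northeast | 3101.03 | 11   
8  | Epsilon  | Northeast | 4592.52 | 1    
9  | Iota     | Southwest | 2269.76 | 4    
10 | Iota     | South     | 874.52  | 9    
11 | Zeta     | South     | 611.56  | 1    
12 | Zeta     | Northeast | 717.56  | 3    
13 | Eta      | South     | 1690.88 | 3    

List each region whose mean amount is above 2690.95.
SELECT region, AVG(amount)
FROM orders
GROUP BY region
HAVING AVG(amount) > 2690.95

Result:
  Central: avg=4296.07
  North: avg=2890.55
  Southwest: avg=3901.44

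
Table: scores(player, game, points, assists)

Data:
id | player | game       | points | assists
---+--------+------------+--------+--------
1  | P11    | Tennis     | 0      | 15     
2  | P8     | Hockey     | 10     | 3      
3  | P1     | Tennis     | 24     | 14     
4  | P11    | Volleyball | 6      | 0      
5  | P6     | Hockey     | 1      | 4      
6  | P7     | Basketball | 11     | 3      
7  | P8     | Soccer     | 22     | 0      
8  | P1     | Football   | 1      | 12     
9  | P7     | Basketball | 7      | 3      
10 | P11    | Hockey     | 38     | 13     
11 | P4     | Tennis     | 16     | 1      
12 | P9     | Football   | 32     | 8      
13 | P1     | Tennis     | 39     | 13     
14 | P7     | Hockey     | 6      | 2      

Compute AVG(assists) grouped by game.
SELECT game, AVG(assists) as result
FROM scores
GROUP BY game

Result:
  Basketball: 3.00
  Football: 10.00
  Hockey: 5.50
  Soccer: 0.00
  Tennis: 10.75
  Volleyball: 0.00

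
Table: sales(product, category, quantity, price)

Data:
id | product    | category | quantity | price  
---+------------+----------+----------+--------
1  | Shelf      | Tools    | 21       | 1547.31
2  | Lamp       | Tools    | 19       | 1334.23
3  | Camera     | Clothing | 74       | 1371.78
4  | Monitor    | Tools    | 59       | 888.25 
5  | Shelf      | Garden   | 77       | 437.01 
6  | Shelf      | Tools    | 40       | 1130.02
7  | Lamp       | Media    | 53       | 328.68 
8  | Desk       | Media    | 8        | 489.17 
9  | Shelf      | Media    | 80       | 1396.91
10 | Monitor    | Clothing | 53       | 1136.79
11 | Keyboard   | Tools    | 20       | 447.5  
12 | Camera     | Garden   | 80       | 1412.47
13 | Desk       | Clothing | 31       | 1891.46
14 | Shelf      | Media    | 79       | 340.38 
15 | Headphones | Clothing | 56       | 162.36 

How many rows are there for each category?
SELECT category, COUNT(*) as count
FROM sales
GROUP BY category

Result:
  Clothing: 4
  Garden: 2
  Media: 4
  Tools: 5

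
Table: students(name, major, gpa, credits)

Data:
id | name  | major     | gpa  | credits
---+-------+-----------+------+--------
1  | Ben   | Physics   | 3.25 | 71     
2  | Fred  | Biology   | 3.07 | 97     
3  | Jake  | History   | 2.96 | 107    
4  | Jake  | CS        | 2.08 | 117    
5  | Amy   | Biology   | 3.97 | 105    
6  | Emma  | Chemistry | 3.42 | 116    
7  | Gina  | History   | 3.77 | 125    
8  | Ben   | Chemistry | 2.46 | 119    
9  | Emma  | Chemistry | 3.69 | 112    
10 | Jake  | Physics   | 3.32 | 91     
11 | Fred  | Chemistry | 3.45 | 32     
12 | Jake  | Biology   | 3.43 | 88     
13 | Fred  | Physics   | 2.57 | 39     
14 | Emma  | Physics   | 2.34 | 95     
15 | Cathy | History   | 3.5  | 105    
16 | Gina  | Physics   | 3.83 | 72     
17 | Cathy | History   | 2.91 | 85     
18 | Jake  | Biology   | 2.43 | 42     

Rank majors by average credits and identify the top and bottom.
SELECT major, AVG(credits)
FROM students
GROUP BY major
ORDER BY AVG(credits)

All groups:
  Physics: 73.60
  Biology: 83.00
  Chemistry: 94.75
  History: 105.50
  CS: 117.00

Highest: CS (117.00)
Lowest: Physics (73.60)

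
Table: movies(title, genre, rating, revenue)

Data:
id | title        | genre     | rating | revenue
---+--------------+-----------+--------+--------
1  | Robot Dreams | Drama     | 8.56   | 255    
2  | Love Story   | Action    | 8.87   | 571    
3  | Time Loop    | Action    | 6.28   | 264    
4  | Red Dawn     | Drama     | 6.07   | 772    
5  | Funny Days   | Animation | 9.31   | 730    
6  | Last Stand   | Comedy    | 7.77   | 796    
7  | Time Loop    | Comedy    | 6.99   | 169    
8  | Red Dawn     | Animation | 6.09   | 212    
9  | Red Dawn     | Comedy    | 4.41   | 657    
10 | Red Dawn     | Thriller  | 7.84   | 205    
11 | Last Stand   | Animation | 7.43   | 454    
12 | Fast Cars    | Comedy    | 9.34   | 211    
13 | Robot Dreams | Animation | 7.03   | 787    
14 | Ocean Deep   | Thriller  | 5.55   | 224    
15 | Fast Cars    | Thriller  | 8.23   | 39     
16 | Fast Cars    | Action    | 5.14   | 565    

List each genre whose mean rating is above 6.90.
SELECT genre, AVG(rating)
FROM movies
GROUP BY genre
HAVING AVG(rating) > 6.90

Result:
  Animation: avg=7.47
  Comedy: avg=7.13
  Drama: avg=7.32
  Thriller: avg=7.21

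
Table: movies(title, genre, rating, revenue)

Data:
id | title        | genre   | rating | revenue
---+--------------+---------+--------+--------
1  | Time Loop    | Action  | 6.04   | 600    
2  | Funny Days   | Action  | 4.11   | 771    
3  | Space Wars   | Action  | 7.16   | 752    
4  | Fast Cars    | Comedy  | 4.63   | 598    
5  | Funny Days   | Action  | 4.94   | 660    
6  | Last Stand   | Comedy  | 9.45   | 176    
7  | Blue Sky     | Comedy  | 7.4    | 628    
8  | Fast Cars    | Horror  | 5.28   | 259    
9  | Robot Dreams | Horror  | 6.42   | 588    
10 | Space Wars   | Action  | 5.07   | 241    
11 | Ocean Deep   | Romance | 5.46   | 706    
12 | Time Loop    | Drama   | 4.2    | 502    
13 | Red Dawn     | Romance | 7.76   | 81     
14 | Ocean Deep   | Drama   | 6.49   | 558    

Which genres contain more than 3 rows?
SELECT genre, COUNT(*) as cnt
FROM movies
GROUP BY genre
HAVING COUNT(*) > 3

Result:
  Action: 5

Note: HAVING filters groups after aggregation, WHERE filters rows before.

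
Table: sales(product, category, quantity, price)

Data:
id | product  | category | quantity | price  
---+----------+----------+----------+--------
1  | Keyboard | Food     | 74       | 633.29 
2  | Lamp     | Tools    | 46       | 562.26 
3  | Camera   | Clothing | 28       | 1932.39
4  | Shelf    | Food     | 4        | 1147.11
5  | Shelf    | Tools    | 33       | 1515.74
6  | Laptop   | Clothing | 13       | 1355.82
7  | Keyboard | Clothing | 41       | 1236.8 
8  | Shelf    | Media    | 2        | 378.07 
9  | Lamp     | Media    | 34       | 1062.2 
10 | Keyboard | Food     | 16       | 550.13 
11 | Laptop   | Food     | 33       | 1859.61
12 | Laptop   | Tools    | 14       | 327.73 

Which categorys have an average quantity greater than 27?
SELECT category, AVG(quantity)
FROM sales
GROUP BY category
HAVING AVG(quantity) > 27

Result:
  Clothing: avg=27.33
  Food: avg=31.75
  Tools: avg=31.00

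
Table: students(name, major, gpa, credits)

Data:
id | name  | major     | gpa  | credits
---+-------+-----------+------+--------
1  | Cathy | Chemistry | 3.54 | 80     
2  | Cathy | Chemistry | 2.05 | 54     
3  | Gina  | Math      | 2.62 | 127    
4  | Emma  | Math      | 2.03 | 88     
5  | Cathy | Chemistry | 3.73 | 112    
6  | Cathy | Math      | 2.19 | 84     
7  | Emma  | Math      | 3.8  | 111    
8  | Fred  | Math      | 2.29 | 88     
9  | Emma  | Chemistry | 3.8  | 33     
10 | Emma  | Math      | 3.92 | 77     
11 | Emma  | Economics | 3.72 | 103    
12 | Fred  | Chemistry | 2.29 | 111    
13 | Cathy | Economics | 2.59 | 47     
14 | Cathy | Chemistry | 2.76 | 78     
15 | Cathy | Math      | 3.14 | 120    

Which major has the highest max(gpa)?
SELECT major, MAX(gpa) as val
FROM students
GROUP BY major
ORDER BY val DESC
LIMIT 1

Result: Math with max(gpa) = 3.92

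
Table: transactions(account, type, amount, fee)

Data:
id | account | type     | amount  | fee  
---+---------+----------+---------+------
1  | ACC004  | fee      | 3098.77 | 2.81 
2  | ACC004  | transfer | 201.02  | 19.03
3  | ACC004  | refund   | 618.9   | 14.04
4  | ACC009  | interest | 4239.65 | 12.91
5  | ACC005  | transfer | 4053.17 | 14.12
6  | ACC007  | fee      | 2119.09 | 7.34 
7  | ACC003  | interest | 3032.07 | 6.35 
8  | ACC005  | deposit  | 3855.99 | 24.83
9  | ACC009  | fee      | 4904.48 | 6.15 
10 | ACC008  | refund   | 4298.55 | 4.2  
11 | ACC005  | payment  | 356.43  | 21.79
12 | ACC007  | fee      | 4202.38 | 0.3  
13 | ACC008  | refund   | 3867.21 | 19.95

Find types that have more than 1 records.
SELECT type, COUNT(*) as cnt
FROM transactions
GROUP BY type
HAVING COUNT(*) > 1

Result:
  fee: 4
  interest: 2
  refund: 3
  transfer: 2

Note: HAVING filters groups after aggregation, WHERE filters rows before.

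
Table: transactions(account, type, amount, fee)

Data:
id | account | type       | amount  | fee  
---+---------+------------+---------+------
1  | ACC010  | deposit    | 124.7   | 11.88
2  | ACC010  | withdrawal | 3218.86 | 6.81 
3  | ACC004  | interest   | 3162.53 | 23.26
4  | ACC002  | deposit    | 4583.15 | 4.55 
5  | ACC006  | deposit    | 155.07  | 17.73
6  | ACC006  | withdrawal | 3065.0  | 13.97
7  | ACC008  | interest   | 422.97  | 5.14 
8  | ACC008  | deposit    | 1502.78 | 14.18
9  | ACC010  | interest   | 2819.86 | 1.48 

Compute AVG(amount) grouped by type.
SELECT type, AVG(amount) as result
FROM transactions
GROUP BY type

Result:
  deposit: 1591.43
  interest: 2135.12
  withdrawal: 3141.93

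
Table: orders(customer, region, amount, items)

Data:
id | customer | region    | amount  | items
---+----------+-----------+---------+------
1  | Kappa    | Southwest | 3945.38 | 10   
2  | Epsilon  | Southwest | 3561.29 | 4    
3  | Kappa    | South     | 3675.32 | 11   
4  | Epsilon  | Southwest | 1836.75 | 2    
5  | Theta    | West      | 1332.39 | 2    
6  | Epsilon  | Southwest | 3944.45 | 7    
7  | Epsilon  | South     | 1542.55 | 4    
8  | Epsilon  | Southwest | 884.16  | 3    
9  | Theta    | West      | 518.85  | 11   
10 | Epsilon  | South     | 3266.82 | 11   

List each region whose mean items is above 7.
SELECT region, AVG(items)
FROM orders
GROUP BY region
HAVING AVG(items) > 7

Result:
  South: avg=8.67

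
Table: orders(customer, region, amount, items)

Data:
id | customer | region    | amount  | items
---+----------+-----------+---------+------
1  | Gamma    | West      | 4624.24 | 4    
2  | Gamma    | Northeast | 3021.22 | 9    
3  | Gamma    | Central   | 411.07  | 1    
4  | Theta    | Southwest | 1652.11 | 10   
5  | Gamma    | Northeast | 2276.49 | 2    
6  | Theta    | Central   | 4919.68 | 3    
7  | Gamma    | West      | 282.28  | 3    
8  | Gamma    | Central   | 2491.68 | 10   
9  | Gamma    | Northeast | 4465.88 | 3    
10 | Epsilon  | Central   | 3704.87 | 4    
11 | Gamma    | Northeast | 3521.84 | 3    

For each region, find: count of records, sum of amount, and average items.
SELECT region,
       COUNT(*) as cnt,
       SUM(amount) as total_amount,
       AVG(items) as avg_items
FROM orders
GROUP BY region

Result:
  Central: 4 records, 11527.30 total amount, 4.50 avg items
  Northeast: 4 records, 13285.43 total amount, 4.25 avg items
  Southwest: 1 records, 1652.11 total amount, 10.00 avg items
  West: 2 records, 4906.52 total amount, 3.50 avg items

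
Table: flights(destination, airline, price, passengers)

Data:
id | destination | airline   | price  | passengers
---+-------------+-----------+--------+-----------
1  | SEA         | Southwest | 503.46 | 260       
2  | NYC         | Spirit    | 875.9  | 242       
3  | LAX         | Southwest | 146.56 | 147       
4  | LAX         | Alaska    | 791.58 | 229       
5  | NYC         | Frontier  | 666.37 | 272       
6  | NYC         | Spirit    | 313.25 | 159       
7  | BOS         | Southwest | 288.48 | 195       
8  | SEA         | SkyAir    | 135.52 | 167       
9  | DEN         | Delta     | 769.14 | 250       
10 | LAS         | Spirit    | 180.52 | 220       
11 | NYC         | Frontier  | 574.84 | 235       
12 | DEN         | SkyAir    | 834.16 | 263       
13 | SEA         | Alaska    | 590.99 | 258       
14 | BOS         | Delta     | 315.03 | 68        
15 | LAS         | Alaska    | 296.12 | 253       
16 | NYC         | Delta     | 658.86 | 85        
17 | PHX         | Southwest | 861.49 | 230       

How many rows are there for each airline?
SELECT airline, COUNT(*) as count
FROM flights
GROUP BY airline

Result:
  Alaska: 3
  Delta: 3
  Frontier: 2
  SkyAir: 2
  Southwest: 4
  Spirit: 3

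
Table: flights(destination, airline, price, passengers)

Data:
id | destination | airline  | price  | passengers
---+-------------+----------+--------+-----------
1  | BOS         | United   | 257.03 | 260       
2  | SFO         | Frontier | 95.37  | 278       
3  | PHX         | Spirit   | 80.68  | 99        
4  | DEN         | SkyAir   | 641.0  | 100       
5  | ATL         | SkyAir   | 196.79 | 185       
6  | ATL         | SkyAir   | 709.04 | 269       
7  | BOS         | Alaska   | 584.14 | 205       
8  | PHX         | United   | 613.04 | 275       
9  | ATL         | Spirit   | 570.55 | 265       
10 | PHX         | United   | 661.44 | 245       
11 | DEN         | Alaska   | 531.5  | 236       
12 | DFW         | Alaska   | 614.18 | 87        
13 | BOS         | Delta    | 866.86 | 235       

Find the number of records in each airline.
SELECT airline, COUNT(*) as count
FROM flights
GROUP BY airline

Result:
  Alaska: 3
  Delta: 1
  Frontier: 1
  SkyAir: 3
  Spirit: 2
  United: 3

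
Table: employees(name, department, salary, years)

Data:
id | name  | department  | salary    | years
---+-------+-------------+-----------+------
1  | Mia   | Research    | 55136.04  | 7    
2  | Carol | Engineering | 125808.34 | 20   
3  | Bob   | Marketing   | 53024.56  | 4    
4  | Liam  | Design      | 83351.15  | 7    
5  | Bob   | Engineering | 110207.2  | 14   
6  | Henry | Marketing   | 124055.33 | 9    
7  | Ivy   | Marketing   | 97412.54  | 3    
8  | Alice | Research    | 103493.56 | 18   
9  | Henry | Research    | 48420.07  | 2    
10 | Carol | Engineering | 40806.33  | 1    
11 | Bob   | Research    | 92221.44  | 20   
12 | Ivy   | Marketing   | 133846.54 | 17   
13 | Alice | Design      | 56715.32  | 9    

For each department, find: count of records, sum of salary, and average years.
SELECT department,
       COUNT(*) as cnt,
       SUM(salary) as total_salary,
       AVG(years) as avg_years
FROM employees
GROUP BY department

Result:
  Design: 2 records, 140066.47 total salary, 8.00 avg years
  Engineering: 3 records, 276821.87 total salary, 11.67 avg years
  Marketing: 4 records, 408338.97 total salary, 8.25 avg years
  Research: 4 records, 299271.11 total salary, 11.75 avg years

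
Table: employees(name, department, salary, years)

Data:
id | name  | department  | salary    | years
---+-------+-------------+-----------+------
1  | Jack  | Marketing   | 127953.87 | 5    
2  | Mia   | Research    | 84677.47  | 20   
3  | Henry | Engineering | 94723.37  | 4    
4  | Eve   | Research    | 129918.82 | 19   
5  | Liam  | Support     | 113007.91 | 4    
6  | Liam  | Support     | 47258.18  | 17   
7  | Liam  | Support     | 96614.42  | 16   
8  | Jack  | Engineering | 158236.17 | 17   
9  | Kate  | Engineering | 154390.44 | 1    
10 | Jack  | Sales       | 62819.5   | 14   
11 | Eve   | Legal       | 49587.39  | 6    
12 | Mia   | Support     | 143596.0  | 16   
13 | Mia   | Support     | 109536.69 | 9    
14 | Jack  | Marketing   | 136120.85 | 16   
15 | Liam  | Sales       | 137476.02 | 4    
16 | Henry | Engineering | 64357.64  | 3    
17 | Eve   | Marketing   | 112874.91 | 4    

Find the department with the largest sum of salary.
SELECT department, SUM(salary) as val
FROM employees
GROUP BY department
ORDER BY val DESC
LIMIT 1

Result: Support with sum(salary) = 510013.20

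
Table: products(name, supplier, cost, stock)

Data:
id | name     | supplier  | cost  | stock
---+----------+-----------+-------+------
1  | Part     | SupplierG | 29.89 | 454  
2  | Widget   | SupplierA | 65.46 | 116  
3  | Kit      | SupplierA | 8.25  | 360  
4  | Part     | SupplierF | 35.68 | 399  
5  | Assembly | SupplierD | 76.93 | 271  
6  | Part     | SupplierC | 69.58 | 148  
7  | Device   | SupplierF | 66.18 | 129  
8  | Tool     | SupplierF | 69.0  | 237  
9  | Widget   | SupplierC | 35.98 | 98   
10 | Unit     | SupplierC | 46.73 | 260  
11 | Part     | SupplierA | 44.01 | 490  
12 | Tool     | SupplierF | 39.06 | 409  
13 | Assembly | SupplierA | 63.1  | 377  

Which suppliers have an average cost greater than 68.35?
SELECT supplier, AVG(cost)
FROM products
GROUP BY supplier
HAVING AVG(cost) > 68.35

Result:
  SupplierD: avg=76.93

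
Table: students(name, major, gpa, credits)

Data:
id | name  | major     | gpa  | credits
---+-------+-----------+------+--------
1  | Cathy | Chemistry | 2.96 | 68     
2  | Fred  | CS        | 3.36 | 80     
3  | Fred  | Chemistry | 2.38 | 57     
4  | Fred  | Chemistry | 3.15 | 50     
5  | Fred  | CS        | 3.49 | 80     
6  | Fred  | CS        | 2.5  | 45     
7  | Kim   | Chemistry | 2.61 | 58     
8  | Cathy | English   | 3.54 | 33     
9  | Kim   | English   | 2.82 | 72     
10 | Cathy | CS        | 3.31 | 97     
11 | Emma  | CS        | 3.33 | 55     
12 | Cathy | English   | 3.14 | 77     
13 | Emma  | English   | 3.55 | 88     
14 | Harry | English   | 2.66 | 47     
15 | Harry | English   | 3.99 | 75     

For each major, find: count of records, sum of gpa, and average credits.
SELECT major,
       COUNT(*) as cnt,
       SUM(gpa) as total_gpa,
       AVG(credits) as avg_credits
FROM students
GROUP BY major

Result:
  CS: 5 records, 15.99 total gpa, 71.40 avg credits
  Chemistry: 4 records, 11.10 total gpa, 58.25 avg credits
  English: 6 records, 19.70 total gpa, 65.33 avg credits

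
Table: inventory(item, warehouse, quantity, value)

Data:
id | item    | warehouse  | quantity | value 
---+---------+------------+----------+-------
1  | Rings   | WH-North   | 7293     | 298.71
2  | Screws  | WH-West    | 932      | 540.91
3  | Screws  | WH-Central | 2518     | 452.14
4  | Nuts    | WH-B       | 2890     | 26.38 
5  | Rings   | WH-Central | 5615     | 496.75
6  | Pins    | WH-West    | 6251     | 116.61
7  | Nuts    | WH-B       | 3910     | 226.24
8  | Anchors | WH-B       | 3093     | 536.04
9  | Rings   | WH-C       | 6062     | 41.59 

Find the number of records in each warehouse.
SELECT warehouse, COUNT(*) as count
FROM inventory
GROUP BY warehouse

Result:
  WH-B: 3
  WH-C: 1
  WH-Central: 2
  WH-North: 1
  WH-West: 2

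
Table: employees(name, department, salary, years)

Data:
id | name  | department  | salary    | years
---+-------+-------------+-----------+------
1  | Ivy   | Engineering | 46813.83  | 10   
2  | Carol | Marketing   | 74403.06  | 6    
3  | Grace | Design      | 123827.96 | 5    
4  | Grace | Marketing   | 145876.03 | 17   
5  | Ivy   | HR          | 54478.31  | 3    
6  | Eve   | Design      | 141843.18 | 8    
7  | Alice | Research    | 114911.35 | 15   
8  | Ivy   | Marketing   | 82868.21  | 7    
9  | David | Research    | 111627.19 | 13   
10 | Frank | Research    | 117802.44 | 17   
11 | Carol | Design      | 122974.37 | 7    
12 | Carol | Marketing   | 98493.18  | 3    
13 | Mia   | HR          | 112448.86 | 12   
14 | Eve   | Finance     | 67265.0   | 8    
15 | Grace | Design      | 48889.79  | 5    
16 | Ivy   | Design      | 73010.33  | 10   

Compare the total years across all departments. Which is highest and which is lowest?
SELECT department, SUM(years)
FROM employees
GROUP BY department
ORDER BY SUM(years)

All groups:
  Finance: 8
  Engineering: 10
  HR: 15
  Marketing: 33
  Design: 35
  Research: 45

Highest: Research (45)
Lowest: Finance (8)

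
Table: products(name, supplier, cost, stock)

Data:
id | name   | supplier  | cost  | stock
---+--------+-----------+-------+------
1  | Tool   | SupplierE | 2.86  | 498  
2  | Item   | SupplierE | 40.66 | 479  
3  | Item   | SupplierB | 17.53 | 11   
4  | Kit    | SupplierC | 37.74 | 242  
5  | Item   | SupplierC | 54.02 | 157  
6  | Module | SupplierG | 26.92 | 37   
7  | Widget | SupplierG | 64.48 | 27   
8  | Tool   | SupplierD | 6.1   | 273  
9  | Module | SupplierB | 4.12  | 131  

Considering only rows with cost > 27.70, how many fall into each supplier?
SELECT supplier, COUNT(*)
FROM products
WHERE cost > 27.70
GROUP BY supplier

Note: WHERE filters rows before grouping.

Result:
  SupplierC: 2
  SupplierE: 1
  SupplierG: 1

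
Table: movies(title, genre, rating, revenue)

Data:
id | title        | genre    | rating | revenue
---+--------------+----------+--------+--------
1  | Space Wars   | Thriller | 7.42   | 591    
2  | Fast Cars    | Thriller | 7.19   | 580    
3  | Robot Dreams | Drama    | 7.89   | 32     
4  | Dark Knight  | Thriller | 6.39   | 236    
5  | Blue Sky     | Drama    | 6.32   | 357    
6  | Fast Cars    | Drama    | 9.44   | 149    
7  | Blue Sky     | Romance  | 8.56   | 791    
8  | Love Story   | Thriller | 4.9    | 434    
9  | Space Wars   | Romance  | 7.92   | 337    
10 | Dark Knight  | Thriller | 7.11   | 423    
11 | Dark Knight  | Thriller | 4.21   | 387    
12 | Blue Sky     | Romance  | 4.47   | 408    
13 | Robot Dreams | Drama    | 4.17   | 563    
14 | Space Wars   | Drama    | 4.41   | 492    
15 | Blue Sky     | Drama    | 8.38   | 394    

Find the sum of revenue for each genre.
SELECT genre, SUM(revenue) as result
FROM movies
GROUP BY genre

Result:
  Drama: 1987
  Romance: 1536
  Thriller: 2651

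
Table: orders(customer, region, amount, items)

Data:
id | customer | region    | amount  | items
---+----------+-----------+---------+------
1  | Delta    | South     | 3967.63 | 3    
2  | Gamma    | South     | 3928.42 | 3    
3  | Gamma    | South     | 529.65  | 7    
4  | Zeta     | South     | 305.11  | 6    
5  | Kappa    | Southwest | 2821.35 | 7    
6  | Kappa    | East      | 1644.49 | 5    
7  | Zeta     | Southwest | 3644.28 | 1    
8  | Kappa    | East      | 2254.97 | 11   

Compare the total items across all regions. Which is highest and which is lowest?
SELECT region, SUM(items)
FROM orders
GROUP BY region
ORDER BY SUM(items)

All groups:
  Southwest: 8
  East: 16
  South: 19

Highest: South (19)
Lowest: Southwest (8)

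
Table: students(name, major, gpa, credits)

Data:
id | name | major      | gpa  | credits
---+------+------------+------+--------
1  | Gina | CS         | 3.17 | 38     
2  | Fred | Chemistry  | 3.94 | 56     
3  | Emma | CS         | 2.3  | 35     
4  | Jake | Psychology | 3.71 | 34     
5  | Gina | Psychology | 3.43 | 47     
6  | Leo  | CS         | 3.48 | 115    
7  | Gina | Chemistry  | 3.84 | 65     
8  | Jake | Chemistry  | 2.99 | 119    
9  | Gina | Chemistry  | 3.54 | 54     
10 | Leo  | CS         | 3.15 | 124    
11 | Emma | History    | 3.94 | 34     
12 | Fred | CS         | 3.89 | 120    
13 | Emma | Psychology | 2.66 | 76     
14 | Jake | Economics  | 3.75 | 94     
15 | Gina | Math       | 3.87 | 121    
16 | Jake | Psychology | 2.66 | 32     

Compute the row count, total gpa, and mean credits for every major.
SELECT major,
       COUNT(*) as cnt,
       SUM(gpa) as total_gpa,
       AVG(credits) as avg_credits
FROM students
GROUP BY major

Result:
  CS: 5 records, 15.99 total gpa, 86.40 avg credits
  Chemistry: 4 records, 14.31 total gpa, 73.50 avg credits
  Economics: 1 records, 3.75 total gpa, 94.00 avg credits
  History: 1 records, 3.94 total gpa, 34.00 avg credits
  Math: 1 records, 3.87 total gpa, 121.00 avg credits
  Psychology: 4 records, 12.46 total gpa, 47.25 avg credits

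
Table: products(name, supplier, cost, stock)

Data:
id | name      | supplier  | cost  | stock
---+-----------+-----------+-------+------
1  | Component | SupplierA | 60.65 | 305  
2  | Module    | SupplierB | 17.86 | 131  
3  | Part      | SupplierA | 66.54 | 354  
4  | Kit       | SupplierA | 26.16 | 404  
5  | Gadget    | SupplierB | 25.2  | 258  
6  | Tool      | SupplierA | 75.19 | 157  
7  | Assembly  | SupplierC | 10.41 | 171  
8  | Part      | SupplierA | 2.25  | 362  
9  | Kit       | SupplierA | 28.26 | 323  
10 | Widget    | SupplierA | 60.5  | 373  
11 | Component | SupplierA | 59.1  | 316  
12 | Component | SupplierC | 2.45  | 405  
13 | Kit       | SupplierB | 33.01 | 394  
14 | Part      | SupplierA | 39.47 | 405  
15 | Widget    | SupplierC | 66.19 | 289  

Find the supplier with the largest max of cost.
SELECT supplier, MAX(cost) as val
FROM products
GROUP BY supplier
ORDER BY val DESC
LIMIT 1

Result: SupplierA with max(cost) = 75.19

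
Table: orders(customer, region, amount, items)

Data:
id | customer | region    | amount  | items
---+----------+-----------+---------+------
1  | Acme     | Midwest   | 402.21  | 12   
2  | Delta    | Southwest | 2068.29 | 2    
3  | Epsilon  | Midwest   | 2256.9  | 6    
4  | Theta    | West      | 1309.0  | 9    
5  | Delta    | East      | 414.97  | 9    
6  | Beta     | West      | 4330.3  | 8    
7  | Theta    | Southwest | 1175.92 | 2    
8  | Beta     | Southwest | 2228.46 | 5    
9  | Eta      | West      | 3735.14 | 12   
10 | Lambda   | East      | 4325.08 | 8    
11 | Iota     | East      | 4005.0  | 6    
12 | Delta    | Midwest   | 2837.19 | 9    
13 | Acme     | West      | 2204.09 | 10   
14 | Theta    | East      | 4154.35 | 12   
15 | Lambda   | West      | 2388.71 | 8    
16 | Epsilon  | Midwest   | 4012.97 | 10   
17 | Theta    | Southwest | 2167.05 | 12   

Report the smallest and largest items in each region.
SELECT region, MIN(items), MAX(items)
FROM orders
GROUP BY region

Result:
  East: min=6, max=12
  Midwest: min=6, max=12
  Southwest: min=2, max=12
  West: min=8, max=12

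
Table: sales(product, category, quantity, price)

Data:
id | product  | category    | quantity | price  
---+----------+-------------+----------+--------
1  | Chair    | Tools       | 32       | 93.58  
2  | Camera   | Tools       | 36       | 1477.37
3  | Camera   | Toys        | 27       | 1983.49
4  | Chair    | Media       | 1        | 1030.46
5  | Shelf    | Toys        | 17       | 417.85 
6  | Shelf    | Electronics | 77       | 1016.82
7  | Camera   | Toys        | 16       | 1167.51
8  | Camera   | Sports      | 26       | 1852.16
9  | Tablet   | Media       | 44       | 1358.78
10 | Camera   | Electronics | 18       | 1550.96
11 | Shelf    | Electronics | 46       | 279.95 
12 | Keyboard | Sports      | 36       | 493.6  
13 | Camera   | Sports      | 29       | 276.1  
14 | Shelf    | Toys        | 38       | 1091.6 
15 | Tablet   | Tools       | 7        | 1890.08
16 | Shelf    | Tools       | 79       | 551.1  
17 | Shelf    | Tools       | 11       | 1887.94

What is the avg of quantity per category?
SELECT category, AVG(quantity) as result
FROM sales
GROUP BY category

Result:
  Electronics: 47.00
  Media: 22.50
  Sports: 30.33
  Tools: 33.00
  Toys: 24.50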